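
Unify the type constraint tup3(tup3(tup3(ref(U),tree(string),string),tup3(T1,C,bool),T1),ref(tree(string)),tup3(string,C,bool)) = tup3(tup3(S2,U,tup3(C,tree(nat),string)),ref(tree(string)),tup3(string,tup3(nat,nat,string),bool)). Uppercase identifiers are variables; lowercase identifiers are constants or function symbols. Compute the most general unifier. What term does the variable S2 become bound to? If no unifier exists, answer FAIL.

Decompose tup3/3: tup3(tup3(ref(U),tree(string),string),tup3(T1,C,bool),T1) = tup3(S2,U,tup3(C,tree(nat),string)),  ref(tree(string)) = ref(tree(string)),  tup3(string,C,bool) = tup3(string,tup3(nat,nat,string),bool).
Decompose tup3/3: tup3(ref(U),tree(string),string) = S2,  tup3(T1,C,bool) = U,  T1 = tup3(C,tree(nat),string).
Bind S2 := tup3(ref(U),tree(string),string); no other remaining equation mentions S2.
Bind U := tup3(T1,C,bool); no other remaining equation mentions U. Substituting into the earlier binding gives S2 := tup3(ref(tup3(T1,C,bool)),tree(string),string).
Bind T1 := tup3(C,tree(nat),string); no other remaining equation mentions T1. Substituting into the earlier bindings gives S2 := tup3(ref(tup3(tup3(C,tree(nat),string),C,bool)),tree(string),string), U := tup3(tup3(C,tree(nat),string),C,bool).
Delete trivial equation ref(tree(string)) = ref(tree(string)).
Decompose tup3/3: string = string,  C = tup3(nat,nat,string),  bool = bool.
Delete trivial equation string = string.
Bind C := tup3(nat,nat,string); no other remaining equation mentions C. Substituting into the earlier bindings gives S2 := tup3(ref(tup3(tup3(tup3(nat,nat,string),tree(nat),string),tup3(nat,nat,string),bool)),tree(string),string), U := tup3(tup3(tup3(nat,nat,string),tree(nat),string),tup3(nat,nat,string),bool), T1 := tup3(tup3(nat,nat,string),tree(nat),string).
Delete trivial equation bool = bool.
MGU = { S2 := tup3(ref(tup3(tup3(tup3(nat,nat,string),tree(nat),string),tup3(nat,nat,string),bool)),tree(string),string), U := tup3(tup3(tup3(nat,nat,string),tree(nat),string),tup3(nat,nat,string),bool), T1 := tup3(tup3(nat,nat,string),tree(nat),string), C := tup3(nat,nat,string) }, so S2 := tup3(ref(tup3(tup3(tup3(nat,nat,string),tree(nat),string),tup3(nat,nat,string),bool)),tree(string),string).

tup3(ref(tup3(tup3(tup3(nat,nat,string),tree(nat),string),tup3(nat,nat,string),bool)),tree(string),string)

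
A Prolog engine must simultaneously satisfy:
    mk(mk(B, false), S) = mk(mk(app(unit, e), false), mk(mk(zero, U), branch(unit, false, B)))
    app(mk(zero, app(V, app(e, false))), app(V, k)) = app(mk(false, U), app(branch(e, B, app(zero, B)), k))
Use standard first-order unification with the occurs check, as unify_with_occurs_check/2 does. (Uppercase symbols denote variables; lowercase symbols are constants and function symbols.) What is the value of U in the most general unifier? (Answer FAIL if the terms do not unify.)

Decompose mk/2: mk(B, false) = mk(app(unit, e), false),  S = mk(mk(zero, U), branch(unit, false, B)).
Decompose mk/2: B = app(unit, e),  false = false.
Bind B := app(unit, e); substituting into the 2 remaining equations that mention B gives: S = mk(mk(zero, U), branch(unit, false, app(unit, e))),  app(mk(zero, app(V, app(e, false))), app(V, k)) = app(mk(false, U), app(branch(e, app(unit, e), app(zero, app(unit, e))), k)).
Delete trivial equation false = false.
Bind S := mk(mk(zero, U), branch(unit, false, app(unit, e))); no other remaining equation mentions S.
Decompose app/2: mk(zero, app(V, app(e, false))) = mk(false, U),  app(V, k) = app(branch(e, app(unit, e), app(zero, app(unit, e))), k).
Decompose mk/2: zero = false,  app(V, app(e, false)) = U.
Clash: constants zero and false differ; no unifier exists.

FAIL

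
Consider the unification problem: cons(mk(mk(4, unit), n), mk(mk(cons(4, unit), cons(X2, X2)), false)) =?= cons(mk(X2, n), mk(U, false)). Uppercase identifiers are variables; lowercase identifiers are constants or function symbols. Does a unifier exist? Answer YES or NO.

Decompose cons/2: mk(mk(4, unit), n) =?= mk(X2, n),  mk(mk(cons(4, unit), cons(X2, X2)), false) =?= mk(U, false).
Decompose mk/2: mk(4, unit) =?= X2,  n =?= n.
Bind X2 := mk(4, unit); substituting into the one remaining equation that mentions X2 gives: mk(mk(cons(4, unit), cons(mk(4, unit), mk(4, unit))), false) =?= mk(U, false).
Delete trivial equation n =?= n.
Decompose mk/2: mk(cons(4, unit), cons(mk(4, unit), mk(4, unit))) =?= U,  false =?= false.
Bind U := mk(cons(4, unit), cons(mk(4, unit), mk(4, unit))); no other remaining equation mentions U.
Delete trivial equation false =?= false.
No equations remain and no clash or occurs-check failure arose, so a unifier exists.

YES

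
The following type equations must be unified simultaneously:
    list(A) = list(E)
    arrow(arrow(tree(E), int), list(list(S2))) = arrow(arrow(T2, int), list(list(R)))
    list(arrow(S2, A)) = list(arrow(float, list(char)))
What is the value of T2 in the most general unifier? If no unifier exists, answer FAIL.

Decompose list/1: A = E.
Bind A := E; substituting into the one remaining equation that mentions A gives: list(arrow(S2, E)) = list(arrow(float, list(char))).
Decompose arrow/2: arrow(tree(E), int) = arrow(T2, int),  list(list(S2)) = list(list(R)).
Decompose arrow/2: tree(E) = T2,  int = int.
Bind T2 := tree(E); no other remaining equation mentions T2.
Delete trivial equation int = int.
Decompose list/1: list(S2) = list(R).
Decompose list/1: S2 = R.
Bind S2 := R; substituting into the remaining equation gives: list(arrow(R, E)) = list(arrow(float, list(char))).
Decompose list/1: arrow(R, E) = arrow(float, list(char)).
Decompose arrow/2: R = float,  E = list(char).
Bind R := float; no other remaining equation mentions R. Substituting into the earlier binding gives S2 := float.
Bind E := list(char). Substituting into the earlier bindings gives A := list(char), T2 := tree(list(char)).
MGU = { A -> list(char), T2 -> tree(list(char)), S2 -> float, R -> float, E -> list(char) }, so T2 -> tree(list(char)).

tree(list(char))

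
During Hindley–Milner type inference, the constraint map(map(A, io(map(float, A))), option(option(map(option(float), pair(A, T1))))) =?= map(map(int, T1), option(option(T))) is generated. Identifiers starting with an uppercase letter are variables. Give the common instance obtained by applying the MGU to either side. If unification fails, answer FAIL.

Decompose map/2: map(A, io(map(float, A))) =?= map(int, T1),  option(option(map(option(float), pair(A, T1)))) =?= option(option(T)).
Decompose map/2: A =?= int,  io(map(float, A)) =?= T1.
Bind A := int; substituting into the remaining equations gives: io(map(float, int)) =?= T1,  option(option(map(option(float), pair(int, T1)))) =?= option(option(T)).
Bind T1 := io(map(float, int)); substituting into the remaining equation gives: option(option(map(option(float), pair(int, io(map(float, int)))))) =?= option(option(T)).
Decompose option/1: option(map(option(float), pair(int, io(map(float, int))))) =?= option(T).
Decompose option/1: map(option(float), pair(int, io(map(float, int)))) =?= T.
Bind T := map(option(float), pair(int, io(map(float, int)))).
Applying the MGU to either side gives map(map(int, io(map(float, int))), option(option(map(option(float), pair(int, io(map(float, int))))))).

map(map(int, io(map(float, int))), option(option(map(option(float), pair(int, io(map(float, int)))))))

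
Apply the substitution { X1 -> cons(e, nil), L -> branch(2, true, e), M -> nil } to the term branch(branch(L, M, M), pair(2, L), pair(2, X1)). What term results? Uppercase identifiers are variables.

Replace each occurrence of X1 with cons(e, nil).
Replace each occurrence of L with branch(2, true, e).
Replace each occurrence of M with nil.
Result: branch(branch(branch(2, true, e), nil, nil), pair(2, branch(2, true, e)), pair(2, cons(e, nil))).

branch(branch(branch(2, true, e), nil, nil), pair(2, branch(2, true, e)), pair(2, cons(e, nil)))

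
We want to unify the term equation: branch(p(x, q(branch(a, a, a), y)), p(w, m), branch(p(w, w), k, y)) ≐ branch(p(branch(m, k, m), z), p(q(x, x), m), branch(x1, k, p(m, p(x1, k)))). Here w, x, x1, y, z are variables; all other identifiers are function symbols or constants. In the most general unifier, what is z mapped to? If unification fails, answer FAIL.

q(branch(a, a, a), p(m, p(p(q(branch(m, k, m), branch(m, k, m)), q(branch(m, k, m), branch(m, k, m))), k)))

Decompose branch/3: p(x, q(branch(a, a, a), y)) ≐ p(branch(m, k, m), z),  p(w, m) ≐ p(q(x, x), m),  branch(p(w, w), k, y) ≐ branch(x1, k, p(m, p(x1, k))).
Decompose p/2: x ≐ branch(m, k, m),  q(branch(a, a, a), y) ≐ z.
Bind x := branch(m, k, m); substituting into the one remaining equation that mentions x gives: p(w, m) ≐ p(q(branch(m, k, m), branch(m, k, m)), m).
Bind z := q(branch(a, a, a), y); no other remaining equation mentions z.
Decompose p/2: w ≐ q(branch(m, k, m), branch(m, k, m)),  m ≐ m.
Bind w := q(branch(m, k, m), branch(m, k, m)); substituting into the one remaining equation that mentions w gives: branch(p(q(branch(m, k, m), branch(m, k, m)), q(branch(m, k, m), branch(m, k, m))), k, y) ≐ branch(x1, k, p(m, p(x1, k))).
Delete trivial equation m ≐ m.
Decompose branch/3: p(q(branch(m, k, m), branch(m, k, m)), q(branch(m, k, m), branch(m, k, m))) ≐ x1,  k ≐ k,  y ≐ p(m, p(x1, k)).
Bind x1 := p(q(branch(m, k, m), branch(m, k, m)), q(branch(m, k, m), branch(m, k, m))); substituting into the one remaining equation that mentions x1 gives: y ≐ p(m, p(p(q(branch(m, k, m), branch(m, k, m)), q(branch(m, k, m), branch(m, k, m))), k)).
Delete trivial equation k ≐ k.
Bind y := p(m, p(p(q(branch(m, k, m), branch(m, k, m)), q(branch(m, k, m), branch(m, k, m))), k)). Substituting into the earlier binding gives z := q(branch(a, a, a), p(m, p(p(q(branch(m, k, m), branch(m, k, m)), q(branch(m, k, m), branch(m, k, m))), k))).
MGU = { x ↦ branch(m, k, m), z ↦ q(branch(a, a, a), p(m, p(p(q(branch(m, k, m), branch(m, k, m)), q(branch(m, k, m), branch(m, k, m))), k))), w ↦ q(branch(m, k, m), branch(m, k, m)), x1 ↦ p(q(branch(m, k, m), branch(m, k, m)), q(branch(m, k, m), branch(m, k, m))), y ↦ p(m, p(p(q(branch(m, k, m), branch(m, k, m)), q(branch(m, k, m), branch(m, k, m))), k)) }, so z ↦ q(branch(a, a, a), p(m, p(p(q(branch(m, k, m), branch(m, k, m)), q(branch(m, k, m), branch(m, k, m))), k))).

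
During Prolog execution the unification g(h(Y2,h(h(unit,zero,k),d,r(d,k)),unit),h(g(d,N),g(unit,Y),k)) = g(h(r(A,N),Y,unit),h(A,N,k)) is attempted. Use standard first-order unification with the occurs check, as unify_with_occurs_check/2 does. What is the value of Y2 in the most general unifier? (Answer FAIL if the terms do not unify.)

Decompose g/2: h(Y2,h(h(unit,zero,k),d,r(d,k)),unit) = h(r(A,N),Y,unit),  h(g(d,N),g(unit,Y),k) = h(A,N,k).
Decompose h/3: Y2 = r(A,N),  h(h(unit,zero,k),d,r(d,k)) = Y,  unit = unit.
Bind Y2 := r(A,N); no other remaining equation mentions Y2.
Bind Y := h(h(unit,zero,k),d,r(d,k)); substituting into the one remaining equation that mentions Y gives: h(g(d,N),g(unit,h(h(unit,zero,k),d,r(d,k))),k) = h(A,N,k).
Delete trivial equation unit = unit.
Decompose h/3: g(d,N) = A,  g(unit,h(h(unit,zero,k),d,r(d,k))) = N,  k = k.
Bind A := g(d,N); no other remaining equation mentions A. Substituting into the earlier binding gives Y2 := r(g(d,N),N).
Bind N := g(unit,h(h(unit,zero,k),d,r(d,k))); no other remaining equation mentions N. Substituting into the earlier bindings gives Y2 := r(g(d,g(unit,h(h(unit,zero,k),d,r(d,k)))),g(unit,h(h(unit,zero,k),d,r(d,k)))), A := g(d,g(unit,h(h(unit,zero,k),d,r(d,k)))).
Delete trivial equation k = k.
MGU = { Y2 -> r(g(d,g(unit,h(h(unit,zero,k),d,r(d,k)))),g(unit,h(h(unit,zero,k),d,r(d,k)))), Y -> h(h(unit,zero,k),d,r(d,k)), A -> g(d,g(unit,h(h(unit,zero,k),d,r(d,k)))), N -> g(unit,h(h(unit,zero,k),d,r(d,k))) }, so Y2 -> r(g(d,g(unit,h(h(unit,zero,k),d,r(d,k)))),g(unit,h(h(unit,zero,k),d,r(d,k)))).

r(g(d,g(unit,h(h(unit,zero,k),d,r(d,k)))),g(unit,h(h(unit,zero,k),d,r(d,k))))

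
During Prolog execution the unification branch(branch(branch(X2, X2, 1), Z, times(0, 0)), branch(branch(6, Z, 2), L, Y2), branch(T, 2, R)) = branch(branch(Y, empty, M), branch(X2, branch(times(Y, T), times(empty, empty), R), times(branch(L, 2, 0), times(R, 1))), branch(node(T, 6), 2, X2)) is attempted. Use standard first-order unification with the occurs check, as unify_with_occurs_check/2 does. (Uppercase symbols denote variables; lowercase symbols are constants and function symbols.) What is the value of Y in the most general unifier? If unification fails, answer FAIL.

Decompose branch/3: branch(branch(X2, X2, 1), Z, times(0, 0)) = branch(Y, empty, M),  branch(branch(6, Z, 2), L, Y2) = branch(X2, branch(times(Y, T), times(empty, empty), R), times(branch(L, 2, 0), times(R, 1))),  branch(T, 2, R) = branch(node(T, 6), 2, X2).
Decompose branch/3: branch(X2, X2, 1) = Y,  Z = empty,  times(0, 0) = M.
Bind Y := branch(X2, X2, 1); substituting into the one remaining equation that mentions Y gives: branch(branch(6, Z, 2), L, Y2) = branch(X2, branch(times(branch(X2, X2, 1), T), times(empty, empty), R), times(branch(L, 2, 0), times(R, 1))).
Bind Z := empty; substituting into the one remaining equation that mentions Z gives: branch(branch(6, empty, 2), L, Y2) = branch(X2, branch(times(branch(X2, X2, 1), T), times(empty, empty), R), times(branch(L, 2, 0), times(R, 1))).
Bind M := times(0, 0); no other remaining equation mentions M.
Decompose branch/3: branch(6, empty, 2) = X2,  L = branch(times(branch(X2, X2, 1), T), times(empty, empty), R),  Y2 = times(branch(L, 2, 0), times(R, 1)).
Bind X2 := branch(6, empty, 2); substituting into the 2 remaining equations that mention X2 gives: L = branch(times(branch(branch(6, empty, 2), branch(6, empty, 2), 1), T), times(empty, empty), R),  branch(T, 2, R) = branch(node(T, 6), 2, branch(6, empty, 2)). Substituting into the earlier binding gives Y := branch(branch(6, empty, 2), branch(6, empty, 2), 1).
Bind L := branch(times(branch(branch(6, empty, 2), branch(6, empty, 2), 1), T), times(empty, empty), R); substituting into the one remaining equation that mentions L gives: Y2 = times(branch(branch(times(branch(branch(6, empty, 2), branch(6, empty, 2), 1), T), times(empty, empty), R), 2, 0), times(R, 1)).
Bind Y2 := times(branch(branch(times(branch(branch(6, empty, 2), branch(6, empty, 2), 1), T), times(empty, empty), R), 2, 0), times(R, 1)); no other remaining equation mentions Y2.
Decompose branch/3: T = node(T, 6),  2 = 2,  R = branch(6, empty, 2).
Occurs check fails: T occurs in node(T, 6); the equation T = node(T, 6) has no finite solution.

FAIL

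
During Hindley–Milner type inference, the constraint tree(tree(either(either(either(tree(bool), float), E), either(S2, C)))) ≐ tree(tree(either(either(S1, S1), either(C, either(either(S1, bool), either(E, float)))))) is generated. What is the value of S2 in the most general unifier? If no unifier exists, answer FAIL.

Decompose tree/1: tree(either(either(either(tree(bool), float), E), either(S2, C))) ≐ tree(either(either(S1, S1), either(C, either(either(S1, bool), either(E, float))))).
Decompose tree/1: either(either(either(tree(bool), float), E), either(S2, C)) ≐ either(either(S1, S1), either(C, either(either(S1, bool), either(E, float)))).
Decompose either/2: either(either(tree(bool), float), E) ≐ either(S1, S1),  either(S2, C) ≐ either(C, either(either(S1, bool), either(E, float))).
Decompose either/2: either(tree(bool), float) ≐ S1,  E ≐ S1.
Bind S1 := either(tree(bool), float); substituting into the remaining equations gives: E ≐ either(tree(bool), float),  either(S2, C) ≐ either(C, either(either(either(tree(bool), float), bool), either(E, float))).
Bind E := either(tree(bool), float); substituting into the remaining equation gives: either(S2, C) ≐ either(C, either(either(either(tree(bool), float), bool), either(either(tree(bool), float), float))).
Decompose either/2: S2 ≐ C,  C ≐ either(either(either(tree(bool), float), bool), either(either(tree(bool), float), float)).
Bind S2 := C; no other remaining equation mentions S2.
Bind C := either(either(either(tree(bool), float), bool), either(either(tree(bool), float), float)). Substituting into the earlier binding gives S2 := either(either(either(tree(bool), float), bool), either(either(tree(bool), float), float)).
MGU = { S1 -> either(tree(bool), float), E -> either(tree(bool), float), S2 -> either(either(either(tree(bool), float), bool), either(either(tree(bool), float), float)), C -> either(either(either(tree(bool), float), bool), either(either(tree(bool), float), float)) }, so S2 -> either(either(either(tree(bool), float), bool), either(either(tree(bool), float), float)).

either(either(either(tree(bool), float), bool), either(either(tree(bool), float), float))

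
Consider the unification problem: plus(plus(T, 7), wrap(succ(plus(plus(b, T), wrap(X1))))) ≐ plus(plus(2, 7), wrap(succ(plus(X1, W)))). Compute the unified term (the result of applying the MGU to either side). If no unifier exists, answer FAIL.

Decompose plus/2: plus(T, 7) ≐ plus(2, 7),  wrap(succ(plus(plus(b, T), wrap(X1)))) ≐ wrap(succ(plus(X1, W))).
Decompose plus/2: T ≐ 2,  7 ≐ 7.
Bind T := 2; substituting into the one remaining equation that mentions T gives: wrap(succ(plus(plus(b, 2), wrap(X1)))) ≐ wrap(succ(plus(X1, W))).
Delete trivial equation 7 ≐ 7.
Decompose wrap/1: succ(plus(plus(b, 2), wrap(X1))) ≐ succ(plus(X1, W)).
Decompose succ/1: plus(plus(b, 2), wrap(X1)) ≐ plus(X1, W).
Decompose plus/2: plus(b, 2) ≐ X1,  wrap(X1) ≐ W.
Bind X1 := plus(b, 2); substituting into the remaining equation gives: wrap(plus(b, 2)) ≐ W.
Bind W := wrap(plus(b, 2)).
Applying the MGU to either side gives plus(plus(2, 7), wrap(succ(plus(plus(b, 2), wrap(plus(b, 2)))))).

plus(plus(2, 7), wrap(succ(plus(plus(b, 2), wrap(plus(b, 2))))))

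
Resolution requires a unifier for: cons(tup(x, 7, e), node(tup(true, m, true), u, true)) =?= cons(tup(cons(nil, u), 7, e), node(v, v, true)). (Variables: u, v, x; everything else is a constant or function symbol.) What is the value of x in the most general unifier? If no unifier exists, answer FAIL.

cons(nil, tup(true, m, true))

Decompose cons/2: tup(x, 7, e) =?= tup(cons(nil, u), 7, e),  node(tup(true, m, true), u, true) =?= node(v, v, true).
Decompose tup/3: x =?= cons(nil, u),  7 =?= 7,  e =?= e.
Bind x := cons(nil, u); no other remaining equation mentions x.
Delete trivial equation 7 =?= 7.
Delete trivial equation e =?= e.
Decompose node/3: tup(true, m, true) =?= v,  u =?= v,  true =?= true.
Bind v := tup(true, m, true); substituting into the one remaining equation that mentions v gives: u =?= tup(true, m, true).
Bind u := tup(true, m, true); no other remaining equation mentions u. Substituting into the earlier binding gives x := cons(nil, tup(true, m, true)).
Delete trivial equation true =?= true.
MGU = { x := cons(nil, tup(true, m, true)), v := tup(true, m, true), u := tup(true, m, true) }, so x := cons(nil, tup(true, m, true)).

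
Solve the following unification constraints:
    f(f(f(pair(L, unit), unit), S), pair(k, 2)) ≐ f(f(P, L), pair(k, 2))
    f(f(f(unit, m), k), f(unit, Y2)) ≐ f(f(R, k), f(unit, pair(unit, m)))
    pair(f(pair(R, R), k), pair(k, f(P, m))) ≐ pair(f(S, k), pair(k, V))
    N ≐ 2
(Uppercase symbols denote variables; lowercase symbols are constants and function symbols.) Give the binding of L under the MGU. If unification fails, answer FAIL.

Decompose f/2: f(f(pair(L, unit), unit), S) ≐ f(P, L),  pair(k, 2) ≐ pair(k, 2).
Decompose f/2: f(pair(L, unit), unit) ≐ P,  S ≐ L.
Bind P := f(pair(L, unit), unit); substituting into the one remaining equation that mentions P gives: pair(f(pair(R, R), k), pair(k, f(f(pair(L, unit), unit), m))) ≐ pair(f(S, k), pair(k, V)).
Bind S := L; substituting into the one remaining equation that mentions S gives: pair(f(pair(R, R), k), pair(k, f(f(pair(L, unit), unit), m))) ≐ pair(f(L, k), pair(k, V)).
Delete trivial equation pair(k, 2) ≐ pair(k, 2).
Decompose f/2: f(f(unit, m), k) ≐ f(R, k),  f(unit, Y2) ≐ f(unit, pair(unit, m)).
Decompose f/2: f(unit, m) ≐ R,  k ≐ k.
Bind R := f(unit, m); substituting into the one remaining equation that mentions R gives: pair(f(pair(f(unit, m), f(unit, m)), k), pair(k, f(f(pair(L, unit), unit), m))) ≐ pair(f(L, k), pair(k, V)).
Delete trivial equation k ≐ k.
Decompose f/2: unit ≐ unit,  Y2 ≐ pair(unit, m).
Delete trivial equation unit ≐ unit.
Bind Y2 := pair(unit, m); no other remaining equation mentions Y2.
Decompose pair/2: f(pair(f(unit, m), f(unit, m)), k) ≐ f(L, k),  pair(k, f(f(pair(L, unit), unit), m)) ≐ pair(k, V).
Decompose f/2: pair(f(unit, m), f(unit, m)) ≐ L,  k ≐ k.
Bind L := pair(f(unit, m), f(unit, m)); substituting into the one remaining equation that mentions L gives: pair(k, f(f(pair(pair(f(unit, m), f(unit, m)), unit), unit), m)) ≐ pair(k, V). Substituting into the earlier bindings gives P := f(pair(pair(f(unit, m), f(unit, m)), unit), unit), S := pair(f(unit, m), f(unit, m)).
Delete trivial equation k ≐ k.
Decompose pair/2: k ≐ k,  f(f(pair(pair(f(unit, m), f(unit, m)), unit), unit), m) ≐ V.
Delete trivial equation k ≐ k.
Bind V := f(f(pair(pair(f(unit, m), f(unit, m)), unit), unit), m); no other remaining equation mentions V.
Bind N := 2.
MGU = { P -> f(pair(pair(f(unit, m), f(unit, m)), unit), unit), S -> pair(f(unit, m), f(unit, m)), R -> f(unit, m), Y2 -> pair(unit, m), L -> pair(f(unit, m), f(unit, m)), V -> f(f(pair(pair(f(unit, m), f(unit, m)), unit), unit), m), N -> 2 }, so L -> pair(f(unit, m), f(unit, m)).

pair(f(unit, m), f(unit, m))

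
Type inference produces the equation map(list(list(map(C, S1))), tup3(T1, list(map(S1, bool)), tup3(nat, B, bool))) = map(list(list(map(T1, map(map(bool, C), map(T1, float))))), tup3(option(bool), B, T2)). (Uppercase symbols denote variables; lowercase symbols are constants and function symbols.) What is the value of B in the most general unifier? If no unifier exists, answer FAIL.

Decompose map/2: list(list(map(C, S1))) = list(list(map(T1, map(map(bool, C), map(T1, float))))),  tup3(T1, list(map(S1, bool)), tup3(nat, B, bool)) = tup3(option(bool), B, T2).
Decompose list/1: list(map(C, S1)) = list(map(T1, map(map(bool, C), map(T1, float)))).
Decompose list/1: map(C, S1) = map(T1, map(map(bool, C), map(T1, float))).
Decompose map/2: C = T1,  S1 = map(map(bool, C), map(T1, float)).
Bind C := T1; substituting into the one remaining equation that mentions C gives: S1 = map(map(bool, T1), map(T1, float)).
Bind S1 := map(map(bool, T1), map(T1, float)); substituting into the remaining equation gives: tup3(T1, list(map(map(map(bool, T1), map(T1, float)), bool)), tup3(nat, B, bool)) = tup3(option(bool), B, T2).
Decompose tup3/3: T1 = option(bool),  list(map(map(map(bool, T1), map(T1, float)), bool)) = B,  tup3(nat, B, bool) = T2.
Bind T1 := option(bool); substituting into the one remaining equation that mentions T1 gives: list(map(map(map(bool, option(bool)), map(option(bool), float)), bool)) = B. Substituting into the earlier bindings gives C := option(bool), S1 := map(map(bool, option(bool)), map(option(bool), float)).
Bind B := list(map(map(map(bool, option(bool)), map(option(bool), float)), bool)); substituting into the remaining equation gives: tup3(nat, list(map(map(map(bool, option(bool)), map(option(bool), float)), bool)), bool) = T2.
Bind T2 := tup3(nat, list(map(map(map(bool, option(bool)), map(option(bool), float)), bool)), bool).
MGU = { C := option(bool), S1 := map(map(bool, option(bool)), map(option(bool), float)), T1 := option(bool), B := list(map(map(map(bool, option(bool)), map(option(bool), float)), bool)), T2 := tup3(nat, list(map(map(map(bool, option(bool)), map(option(bool), float)), bool)), bool) }, so B := list(map(map(map(bool, option(bool)), map(option(bool), float)), bool)).

list(map(map(map(bool, option(bool)), map(option(bool), float)), bool))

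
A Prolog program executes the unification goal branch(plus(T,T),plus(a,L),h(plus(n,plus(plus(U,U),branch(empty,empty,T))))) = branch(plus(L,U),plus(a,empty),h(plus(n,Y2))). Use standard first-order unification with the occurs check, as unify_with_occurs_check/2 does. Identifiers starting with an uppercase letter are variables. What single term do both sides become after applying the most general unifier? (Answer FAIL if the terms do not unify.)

Decompose branch/3: plus(T,T) = plus(L,U),  plus(a,L) = plus(a,empty),  h(plus(n,plus(plus(U,U),branch(empty,empty,T)))) = h(plus(n,Y2)).
Decompose plus/2: T = L,  T = U.
Bind T := L; substituting into the 2 remaining equations that mention T gives: L = U,  h(plus(n,plus(plus(U,U),branch(empty,empty,L)))) = h(plus(n,Y2)).
Bind L := U; substituting into the remaining equations gives: plus(a,U) = plus(a,empty),  h(plus(n,plus(plus(U,U),branch(empty,empty,U)))) = h(plus(n,Y2)). Substituting into the earlier binding gives T := U.
Decompose plus/2: a = a,  U = empty.
Delete trivial equation a = a.
Bind U := empty; substituting into the remaining equation gives: h(plus(n,plus(plus(empty,empty),branch(empty,empty,empty)))) = h(plus(n,Y2)). Substituting into the earlier bindings gives T := empty, L := empty.
Decompose h/1: plus(n,plus(plus(empty,empty),branch(empty,empty,empty))) = plus(n,Y2).
Decompose plus/2: n = n,  plus(plus(empty,empty),branch(empty,empty,empty)) = Y2.
Delete trivial equation n = n.
Bind Y2 := plus(plus(empty,empty),branch(empty,empty,empty)).
Applying the MGU to either side gives branch(plus(empty,empty),plus(a,empty),h(plus(n,plus(plus(empty,empty),branch(empty,empty,empty))))).

branch(plus(empty,empty),plus(a,empty),h(plus(n,plus(plus(empty,empty),branch(empty,empty,empty)))))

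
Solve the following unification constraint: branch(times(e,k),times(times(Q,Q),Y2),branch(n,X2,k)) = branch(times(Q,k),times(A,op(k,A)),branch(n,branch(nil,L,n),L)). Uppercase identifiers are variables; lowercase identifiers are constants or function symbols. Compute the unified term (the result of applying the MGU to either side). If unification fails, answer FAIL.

Decompose branch/3: times(e,k) = times(Q,k),  times(times(Q,Q),Y2) = times(A,op(k,A)),  branch(n,X2,k) = branch(n,branch(nil,L,n),L).
Decompose times/2: e = Q,  k = k.
Bind Q := e; substituting into the one remaining equation that mentions Q gives: times(times(e,e),Y2) = times(A,op(k,A)).
Delete trivial equation k = k.
Decompose times/2: times(e,e) = A,  Y2 = op(k,A).
Bind A := times(e,e); substituting into the one remaining equation that mentions A gives: Y2 = op(k,times(e,e)).
Bind Y2 := op(k,times(e,e)); no other remaining equation mentions Y2.
Decompose branch/3: n = n,  X2 = branch(nil,L,n),  k = L.
Delete trivial equation n = n.
Bind X2 := branch(nil,L,n); no other remaining equation mentions X2.
Bind L := k. Substituting into the earlier binding gives X2 := branch(nil,k,n).
Applying the MGU to either side gives branch(times(e,k),times(times(e,e),op(k,times(e,e))),branch(n,branch(nil,k,n),k)).

branch(times(e,k),times(times(e,e),op(k,times(e,e))),branch(n,branch(nil,k,n),k))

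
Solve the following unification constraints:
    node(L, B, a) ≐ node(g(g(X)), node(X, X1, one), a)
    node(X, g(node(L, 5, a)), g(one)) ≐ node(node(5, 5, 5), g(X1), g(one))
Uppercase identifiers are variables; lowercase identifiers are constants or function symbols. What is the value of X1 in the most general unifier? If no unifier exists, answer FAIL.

Decompose node/3: L ≐ g(g(X)),  B ≐ node(X, X1, one),  a ≐ a.
Bind L := g(g(X)); substituting into the one remaining equation that mentions L gives: node(X, g(node(g(g(X)), 5, a)), g(one)) ≐ node(node(5, 5, 5), g(X1), g(one)).
Bind B := node(X, X1, one); no other remaining equation mentions B.
Delete trivial equation a ≐ a.
Decompose node/3: X ≐ node(5, 5, 5),  g(node(g(g(X)), 5, a)) ≐ g(X1),  g(one) ≐ g(one).
Bind X := node(5, 5, 5); substituting into the one remaining equation that mentions X gives: g(node(g(g(node(5, 5, 5))), 5, a)) ≐ g(X1). Substituting into the earlier bindings gives L := g(g(node(5, 5, 5))), B := node(node(5, 5, 5), X1, one).
Decompose g/1: node(g(g(node(5, 5, 5))), 5, a) ≐ X1.
Bind X1 := node(g(g(node(5, 5, 5))), 5, a); no other remaining equation mentions X1. Substituting into the earlier binding gives B := node(node(5, 5, 5), node(g(g(node(5, 5, 5))), 5, a), one).
Delete trivial equation g(one) ≐ g(one).
MGU = { L ↦ g(g(node(5, 5, 5))), B ↦ node(node(5, 5, 5), node(g(g(node(5, 5, 5))), 5, a), one), X ↦ node(5, 5, 5), X1 ↦ node(g(g(node(5, 5, 5))), 5, a) }, so X1 ↦ node(g(g(node(5, 5, 5))), 5, a).

node(g(g(node(5, 5, 5))), 5, a)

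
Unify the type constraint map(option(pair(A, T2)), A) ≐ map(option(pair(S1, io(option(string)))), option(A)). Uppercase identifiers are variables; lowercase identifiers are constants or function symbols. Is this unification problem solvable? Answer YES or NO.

Decompose map/2: option(pair(A, T2)) ≐ option(pair(S1, io(option(string)))),  A ≐ option(A).
Decompose option/1: pair(A, T2) ≐ pair(S1, io(option(string))).
Decompose pair/2: A ≐ S1,  T2 ≐ io(option(string)).
Bind A := S1; substituting into the one remaining equation that mentions A gives: S1 ≐ option(S1).
Bind T2 := io(option(string)); no other remaining equation mentions T2.
Occurs check fails: S1 occurs in option(S1); the equation S1 ≐ option(S1) has no finite solution.

NO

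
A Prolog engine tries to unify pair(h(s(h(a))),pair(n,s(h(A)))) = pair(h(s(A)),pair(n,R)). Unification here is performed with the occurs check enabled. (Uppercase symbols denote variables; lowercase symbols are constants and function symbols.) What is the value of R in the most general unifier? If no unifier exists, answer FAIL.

s(h(h(a)))

Decompose pair/2: h(s(h(a))) = h(s(A)),  pair(n,s(h(A))) = pair(n,R).
Decompose h/1: s(h(a)) = s(A).
Decompose s/1: h(a) = A.
Bind A := h(a); substituting into the remaining equation gives: pair(n,s(h(h(a)))) = pair(n,R).
Decompose pair/2: n = n,  s(h(h(a))) = R.
Delete trivial equation n = n.
Bind R := s(h(h(a))).
MGU = { A -> h(a), R -> s(h(h(a))) }, so R -> s(h(h(a))).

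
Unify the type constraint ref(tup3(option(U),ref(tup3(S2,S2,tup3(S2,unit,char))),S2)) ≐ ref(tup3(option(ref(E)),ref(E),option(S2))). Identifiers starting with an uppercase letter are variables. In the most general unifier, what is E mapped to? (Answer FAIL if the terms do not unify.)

Decompose ref/1: tup3(option(U),ref(tup3(S2,S2,tup3(S2,unit,char))),S2) ≐ tup3(option(ref(E)),ref(E),option(S2)).
Decompose tup3/3: option(U) ≐ option(ref(E)),  ref(tup3(S2,S2,tup3(S2,unit,char))) ≐ ref(E),  S2 ≐ option(S2).
Decompose option/1: U ≐ ref(E).
Bind U := ref(E); no other remaining equation mentions U.
Decompose ref/1: tup3(S2,S2,tup3(S2,unit,char)) ≐ E.
Bind E := tup3(S2,S2,tup3(S2,unit,char)); no other remaining equation mentions E. Substituting into the earlier binding gives U := ref(tup3(S2,S2,tup3(S2,unit,char))).
Occurs check fails: S2 occurs in option(S2); the equation S2 ≐ option(S2) has no finite solution.

FAIL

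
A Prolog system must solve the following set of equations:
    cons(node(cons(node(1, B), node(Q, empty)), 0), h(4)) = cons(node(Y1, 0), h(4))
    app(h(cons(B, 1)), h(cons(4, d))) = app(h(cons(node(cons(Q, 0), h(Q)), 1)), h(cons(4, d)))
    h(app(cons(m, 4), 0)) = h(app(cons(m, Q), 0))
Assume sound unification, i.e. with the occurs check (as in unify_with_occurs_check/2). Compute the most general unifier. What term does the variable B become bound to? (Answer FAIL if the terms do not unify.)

Decompose cons/2: node(cons(node(1, B), node(Q, empty)), 0) = node(Y1, 0),  h(4) = h(4).
Decompose node/2: cons(node(1, B), node(Q, empty)) = Y1,  0 = 0.
Bind Y1 := cons(node(1, B), node(Q, empty)); no other remaining equation mentions Y1.
Delete trivial equation 0 = 0.
Delete trivial equation h(4) = h(4).
Decompose app/2: h(cons(B, 1)) = h(cons(node(cons(Q, 0), h(Q)), 1)),  h(cons(4, d)) = h(cons(4, d)).
Decompose h/1: cons(B, 1) = cons(node(cons(Q, 0), h(Q)), 1).
Decompose cons/2: B = node(cons(Q, 0), h(Q)),  1 = 1.
Bind B := node(cons(Q, 0), h(Q)); no other remaining equation mentions B. Substituting into the earlier binding gives Y1 := cons(node(1, node(cons(Q, 0), h(Q))), node(Q, empty)).
Delete trivial equation 1 = 1.
Delete trivial equation h(cons(4, d)) = h(cons(4, d)).
Decompose h/1: app(cons(m, 4), 0) = app(cons(m, Q), 0).
Decompose app/2: cons(m, 4) = cons(m, Q),  0 = 0.
Decompose cons/2: m = m,  4 = Q.
Delete trivial equation m = m.
Bind Q := 4; no other remaining equation mentions Q. Substituting into the earlier bindings gives Y1 := cons(node(1, node(cons(4, 0), h(4))), node(4, empty)), B := node(cons(4, 0), h(4)).
Delete trivial equation 0 = 0.
MGU = { Y1 -> cons(node(1, node(cons(4, 0), h(4))), node(4, empty)), B -> node(cons(4, 0), h(4)), Q -> 4 }, so B -> node(cons(4, 0), h(4)).

node(cons(4, 0), h(4))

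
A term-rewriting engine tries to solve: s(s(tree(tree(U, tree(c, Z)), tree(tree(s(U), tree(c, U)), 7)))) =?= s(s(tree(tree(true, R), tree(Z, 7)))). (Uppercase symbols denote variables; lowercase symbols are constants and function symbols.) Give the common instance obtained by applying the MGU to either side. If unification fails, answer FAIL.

s(s(tree(tree(true, tree(c, tree(s(true), tree(c, true)))), tree(tree(s(true), tree(c, true)), 7))))

Decompose s/1: s(tree(tree(U, tree(c, Z)), tree(tree(s(U), tree(c, U)), 7))) =?= s(tree(tree(true, R), tree(Z, 7))).
Decompose s/1: tree(tree(U, tree(c, Z)), tree(tree(s(U), tree(c, U)), 7)) =?= tree(tree(true, R), tree(Z, 7)).
Decompose tree/2: tree(U, tree(c, Z)) =?= tree(true, R),  tree(tree(s(U), tree(c, U)), 7) =?= tree(Z, 7).
Decompose tree/2: U =?= true,  tree(c, Z) =?= R.
Bind U := true; substituting into the one remaining equation that mentions U gives: tree(tree(s(true), tree(c, true)), 7) =?= tree(Z, 7).
Bind R := tree(c, Z); no other remaining equation mentions R.
Decompose tree/2: tree(s(true), tree(c, true)) =?= Z,  7 =?= 7.
Bind Z := tree(s(true), tree(c, true)); no other remaining equation mentions Z. Substituting into the earlier binding gives R := tree(c, tree(s(true), tree(c, true))).
Delete trivial equation 7 =?= 7.
Applying the MGU to either side gives s(s(tree(tree(true, tree(c, tree(s(true), tree(c, true)))), tree(tree(s(true), tree(c, true)), 7)))).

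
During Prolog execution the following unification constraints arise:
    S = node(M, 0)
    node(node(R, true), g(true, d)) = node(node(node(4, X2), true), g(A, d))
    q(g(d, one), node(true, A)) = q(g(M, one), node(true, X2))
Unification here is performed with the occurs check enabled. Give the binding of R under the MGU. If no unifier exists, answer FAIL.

Bind S := node(M, 0); no other remaining equation mentions S.
Decompose node/2: node(R, true) = node(node(4, X2), true),  g(true, d) = g(A, d).
Decompose node/2: R = node(4, X2),  true = true.
Bind R := node(4, X2); no other remaining equation mentions R.
Delete trivial equation true = true.
Decompose g/2: true = A,  d = d.
Bind A := true; substituting into the one remaining equation that mentions A gives: q(g(d, one), node(true, true)) = q(g(M, one), node(true, X2)).
Delete trivial equation d = d.
Decompose q/2: g(d, one) = g(M, one),  node(true, true) = node(true, X2).
Decompose g/2: d = M,  one = one.
Bind M := d; no other remaining equation mentions M. Substituting into the earlier binding gives S := node(d, 0).
Delete trivial equation one = one.
Decompose node/2: true = true,  true = X2.
Delete trivial equation true = true.
Bind X2 := true. Substituting into the earlier binding gives R := node(4, true).
MGU = { S ↦ node(d, 0), R ↦ node(4, true), A ↦ true, M ↦ d, X2 ↦ true }, so R ↦ node(4, true).

node(4, true)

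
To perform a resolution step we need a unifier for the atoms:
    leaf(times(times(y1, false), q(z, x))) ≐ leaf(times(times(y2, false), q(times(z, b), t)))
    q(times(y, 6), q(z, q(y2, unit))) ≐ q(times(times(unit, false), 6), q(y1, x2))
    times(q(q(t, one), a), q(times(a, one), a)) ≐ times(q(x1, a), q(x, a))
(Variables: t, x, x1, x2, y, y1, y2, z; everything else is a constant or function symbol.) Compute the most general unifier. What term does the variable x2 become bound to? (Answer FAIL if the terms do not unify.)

Decompose leaf/1: times(times(y1, false), q(z, x)) ≐ times(times(y2, false), q(times(z, b), t)).
Decompose times/2: times(y1, false) ≐ times(y2, false),  q(z, x) ≐ q(times(z, b), t).
Decompose times/2: y1 ≐ y2,  false ≐ false.
Bind y1 := y2; substituting into the one remaining equation that mentions y1 gives: q(times(y, 6), q(z, q(y2, unit))) ≐ q(times(times(unit, false), 6), q(y2, x2)).
Delete trivial equation false ≐ false.
Decompose q/2: z ≐ times(z, b),  x ≐ t.
Occurs check fails: z occurs in times(z, b); the equation z ≐ times(z, b) has no finite solution.

FAIL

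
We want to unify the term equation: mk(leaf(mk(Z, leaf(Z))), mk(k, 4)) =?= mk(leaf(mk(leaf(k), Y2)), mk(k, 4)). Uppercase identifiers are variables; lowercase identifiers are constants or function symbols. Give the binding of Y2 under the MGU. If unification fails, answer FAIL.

Decompose mk/2: leaf(mk(Z, leaf(Z))) =?= leaf(mk(leaf(k), Y2)),  mk(k, 4) =?= mk(k, 4).
Decompose leaf/1: mk(Z, leaf(Z)) =?= mk(leaf(k), Y2).
Decompose mk/2: Z =?= leaf(k),  leaf(Z) =?= Y2.
Bind Z := leaf(k); substituting into the one remaining equation that mentions Z gives: leaf(leaf(k)) =?= Y2.
Bind Y2 := leaf(leaf(k)); no other remaining equation mentions Y2.
Delete trivial equation mk(k, 4) =?= mk(k, 4).
MGU = { Z ↦ leaf(k), Y2 ↦ leaf(leaf(k)) }, so Y2 ↦ leaf(leaf(k)).

leaf(leaf(k))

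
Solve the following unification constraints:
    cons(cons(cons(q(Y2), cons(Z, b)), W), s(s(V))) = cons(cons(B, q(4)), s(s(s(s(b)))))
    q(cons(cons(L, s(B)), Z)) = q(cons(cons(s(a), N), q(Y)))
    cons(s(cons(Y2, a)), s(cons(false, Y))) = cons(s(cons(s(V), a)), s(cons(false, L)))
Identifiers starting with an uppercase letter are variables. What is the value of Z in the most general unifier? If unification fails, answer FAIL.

q(s(a))

Decompose cons/2: cons(cons(q(Y2), cons(Z, b)), W) = cons(B, q(4)),  s(s(V)) = s(s(s(s(b)))).
Decompose cons/2: cons(q(Y2), cons(Z, b)) = B,  W = q(4).
Bind B := cons(q(Y2), cons(Z, b)); substituting into the one remaining equation that mentions B gives: q(cons(cons(L, s(cons(q(Y2), cons(Z, b)))), Z)) = q(cons(cons(s(a), N), q(Y))).
Bind W := q(4); no other remaining equation mentions W.
Decompose s/1: s(V) = s(s(s(b))).
Decompose s/1: V = s(s(b)).
Bind V := s(s(b)); substituting into the one remaining equation that mentions V gives: cons(s(cons(Y2, a)), s(cons(false, Y))) = cons(s(cons(s(s(s(b))), a)), s(cons(false, L))).
Decompose q/1: cons(cons(L, s(cons(q(Y2), cons(Z, b)))), Z) = cons(cons(s(a), N), q(Y)).
Decompose cons/2: cons(L, s(cons(q(Y2), cons(Z, b)))) = cons(s(a), N),  Z = q(Y).
Decompose cons/2: L = s(a),  s(cons(q(Y2), cons(Z, b))) = N.
Bind L := s(a); substituting into the one remaining equation that mentions L gives: cons(s(cons(Y2, a)), s(cons(false, Y))) = cons(s(cons(s(s(s(b))), a)), s(cons(false, s(a)))).
Bind N := s(cons(q(Y2), cons(Z, b))); no other remaining equation mentions N.
Bind Z := q(Y); no other remaining equation mentions Z. Substituting into the earlier bindings gives B := cons(q(Y2), cons(q(Y), b)), N := s(cons(q(Y2), cons(q(Y), b))).
Decompose cons/2: s(cons(Y2, a)) = s(cons(s(s(s(b))), a)),  s(cons(false, Y)) = s(cons(false, s(a))).
Decompose s/1: cons(Y2, a) = cons(s(s(s(b))), a).
Decompose cons/2: Y2 = s(s(s(b))),  a = a.
Bind Y2 := s(s(s(b))); no other remaining equation mentions Y2. Substituting into the earlier bindings gives B := cons(q(s(s(s(b)))), cons(q(Y), b)), N := s(cons(q(s(s(s(b)))), cons(q(Y), b))).
Delete trivial equation a = a.
Decompose s/1: cons(false, Y) = cons(false, s(a)).
Decompose cons/2: false = false,  Y = s(a).
Delete trivial equation false = false.
Bind Y := s(a). Substituting into the earlier bindings gives B := cons(q(s(s(s(b)))), cons(q(s(a)), b)), N := s(cons(q(s(s(s(b)))), cons(q(s(a)), b))), Z := q(s(a)).
MGU = { B ↦ cons(q(s(s(s(b)))), cons(q(s(a)), b)), W ↦ q(4), V ↦ s(s(b)), L ↦ s(a), N ↦ s(cons(q(s(s(s(b)))), cons(q(s(a)), b))), Z ↦ q(s(a)), Y2 ↦ s(s(s(b))), Y ↦ s(a) }, so Z ↦ q(s(a)).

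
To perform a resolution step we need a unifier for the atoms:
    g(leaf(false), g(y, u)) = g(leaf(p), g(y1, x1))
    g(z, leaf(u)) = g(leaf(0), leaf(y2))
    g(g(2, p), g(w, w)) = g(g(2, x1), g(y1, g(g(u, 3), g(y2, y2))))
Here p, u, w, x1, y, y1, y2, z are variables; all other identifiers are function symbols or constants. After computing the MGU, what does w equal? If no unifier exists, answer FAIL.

Decompose g/2: leaf(false) = leaf(p),  g(y, u) = g(y1, x1).
Decompose leaf/1: false = p.
Bind p := false; substituting into the one remaining equation that mentions p gives: g(g(2, false), g(w, w)) = g(g(2, x1), g(y1, g(g(u, 3), g(y2, y2)))).
Decompose g/2: y = y1,  u = x1.
Bind y := y1; no other remaining equation mentions y.
Bind u := x1; substituting into the remaining equations gives: g(z, leaf(x1)) = g(leaf(0), leaf(y2)),  g(g(2, false), g(w, w)) = g(g(2, x1), g(y1, g(g(x1, 3), g(y2, y2)))).
Decompose g/2: z = leaf(0),  leaf(x1) = leaf(y2).
Bind z := leaf(0); no other remaining equation mentions z.
Decompose leaf/1: x1 = y2.
Bind x1 := y2; substituting into the remaining equation gives: g(g(2, false), g(w, w)) = g(g(2, y2), g(y1, g(g(y2, 3), g(y2, y2)))). Substituting into the earlier binding gives u := y2.
Decompose g/2: g(2, false) = g(2, y2),  g(w, w) = g(y1, g(g(y2, 3), g(y2, y2))).
Decompose g/2: 2 = 2,  false = y2.
Delete trivial equation 2 = 2.
Bind y2 := false; substituting into the remaining equation gives: g(w, w) = g(y1, g(g(false, 3), g(false, false))). Substituting into the earlier bindings gives u := false, x1 := false.
Decompose g/2: w = y1,  w = g(g(false, 3), g(false, false)).
Bind w := y1; substituting into the remaining equation gives: y1 = g(g(false, 3), g(false, false)).
Bind y1 := g(g(false, 3), g(false, false)). Substituting into the earlier bindings gives y := g(g(false, 3), g(false, false)), w := g(g(false, 3), g(false, false)).
MGU = { p -> false, y -> g(g(false, 3), g(false, false)), u -> false, z -> leaf(0), x1 -> false, y2 -> false, w -> g(g(false, 3), g(false, false)), y1 -> g(g(false, 3), g(false, false)) }, so w -> g(g(false, 3), g(false, false)).

g(g(false, 3), g(false, false))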